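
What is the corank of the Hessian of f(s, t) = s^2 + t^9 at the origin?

1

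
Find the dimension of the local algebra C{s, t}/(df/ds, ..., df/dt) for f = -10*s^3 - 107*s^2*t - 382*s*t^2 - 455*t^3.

4

The Hessian of f at 0 has rank 0. Corank 2; j^3 = -(2*s + 7*t)*(5*s^2 + 36*s*t + 65*t^2) splits into three distinct lines over C (the quadratic factor has nonzero discriminant), so D_4.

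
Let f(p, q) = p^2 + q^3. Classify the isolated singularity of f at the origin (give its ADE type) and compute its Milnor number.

Type A_2, Milnor number mu = 2.

The Hessian of f at 0 has rank 1. Corank 1: A-series; mu = 2 gives A_2.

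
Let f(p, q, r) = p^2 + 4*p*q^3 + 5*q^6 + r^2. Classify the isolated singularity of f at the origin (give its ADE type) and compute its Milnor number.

Type A_{5}, Milnor number mu = 5.

The Hessian of f at 0 has rank 2. Corank 1: A-series; mu = 5 gives A_5.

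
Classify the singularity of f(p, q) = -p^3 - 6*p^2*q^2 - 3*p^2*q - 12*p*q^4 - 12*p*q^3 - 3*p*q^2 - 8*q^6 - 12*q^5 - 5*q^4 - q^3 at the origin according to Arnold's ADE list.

E_{6}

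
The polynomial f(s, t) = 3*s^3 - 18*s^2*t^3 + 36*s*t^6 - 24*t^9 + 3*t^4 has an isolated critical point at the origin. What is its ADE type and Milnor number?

Type E6, Milnor number mu = 6.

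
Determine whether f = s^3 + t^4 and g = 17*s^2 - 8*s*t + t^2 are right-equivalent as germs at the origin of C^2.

The Hessian of f at 0 is [[0, 0], [0, 0]] with rank 0, so corank 2. A Groebner basis of the Jacobian ideal J(f) in C{s,t} is {t^3, s^2}; counting standard monomials gives mu = 6. Corank 2; j^3 = s^3 is a perfect cube, so E-series; the 4-jet and mu = 6 give E_6. The Hessian of g at 0 is [[34, -8], [-8, 2]] with rank 2, so corank 0. A Groebner basis of the Jacobian ideal J(g) in C{s,t} is {s, t}; counting standard monomials gives mu = 1. Corank 0: nondegenerate Morse point, so A_1. f is E_6 but g is A_1, hence not right-equivalent.

No.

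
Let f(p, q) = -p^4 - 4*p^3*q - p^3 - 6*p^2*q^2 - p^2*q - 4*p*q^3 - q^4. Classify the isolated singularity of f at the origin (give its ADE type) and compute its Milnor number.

The Hessian of f at 0 has rank 0. Corank 2; j^3 = -p^2*(p + q) has shape L^2 M (L != M), so D-series; mu = 5 gives D_5.

Type D_{5}, Milnor number mu = 5.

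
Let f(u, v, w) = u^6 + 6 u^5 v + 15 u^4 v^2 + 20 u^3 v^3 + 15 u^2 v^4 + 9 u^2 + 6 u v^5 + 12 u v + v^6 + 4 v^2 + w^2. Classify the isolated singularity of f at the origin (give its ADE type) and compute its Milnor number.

Type A5, Milnor number mu = 5.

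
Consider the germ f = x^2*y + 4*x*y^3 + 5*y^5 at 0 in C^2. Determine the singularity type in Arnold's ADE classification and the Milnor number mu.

Type D6, Milnor number mu = 6.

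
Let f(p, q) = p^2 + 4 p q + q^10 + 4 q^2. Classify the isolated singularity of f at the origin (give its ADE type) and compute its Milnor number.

Type A_{9}, Milnor number mu = 9.

The Hessian of f at 0 has rank 1. Corank 1: A-series; mu = 9 gives A_9.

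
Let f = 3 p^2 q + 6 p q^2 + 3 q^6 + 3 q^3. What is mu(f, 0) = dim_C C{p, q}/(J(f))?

7

The Hessian of f at 0 has rank 0. Corank 2; j^3 = 3*q*(p + q)^2 has shape L^2 M (L != M), so D-series; mu = 7 gives D_7.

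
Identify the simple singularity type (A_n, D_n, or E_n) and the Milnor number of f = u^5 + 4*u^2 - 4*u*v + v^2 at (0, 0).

The Hessian of f at 0 has rank 1. Corank 1: A-series; mu = 4 gives A_4.

Type A4, Milnor number mu = 4.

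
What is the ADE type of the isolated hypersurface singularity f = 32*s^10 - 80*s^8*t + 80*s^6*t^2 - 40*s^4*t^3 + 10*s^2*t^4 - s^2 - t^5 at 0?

A_{4}

The Hessian of f at 0 has rank 1. Corank 1: A-series; mu = 4 gives A_4.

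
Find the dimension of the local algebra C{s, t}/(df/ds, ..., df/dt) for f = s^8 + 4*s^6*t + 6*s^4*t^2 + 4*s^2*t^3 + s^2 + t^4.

3

The Hessian of f at 0 has rank 1. Corank 1: A-series; mu = 3 gives A_3.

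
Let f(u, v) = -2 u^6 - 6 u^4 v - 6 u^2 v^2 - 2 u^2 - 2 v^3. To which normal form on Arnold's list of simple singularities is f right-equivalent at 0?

A2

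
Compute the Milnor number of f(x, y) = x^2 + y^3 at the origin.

2

The Hessian of f at 0 has rank 1. Corank 1: A-series; mu = 2 gives A_2.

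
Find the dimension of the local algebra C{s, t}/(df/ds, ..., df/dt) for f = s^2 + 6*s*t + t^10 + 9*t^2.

9

The Hessian of f at 0 is [[2, 6], [6, 18]] with rank 1, so corank 1. A Groebner basis of the Jacobian ideal J(f) in C{s,t} is {t^9, s + 3*t}; counting standard monomials gives mu = 9. Corank 1: A-series; mu = 9 gives A_9.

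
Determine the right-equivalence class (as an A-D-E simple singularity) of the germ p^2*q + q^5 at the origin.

D6

The Hessian of f at 0 has rank 0. Corank 2; j^3 = p^2*q has shape L^2 M (L != M), so D-series; mu = 6 gives D_6.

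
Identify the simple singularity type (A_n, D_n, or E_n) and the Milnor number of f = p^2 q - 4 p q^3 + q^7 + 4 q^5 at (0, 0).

The Hessian of f at 0 has rank 0. Corank 2; j^3 = p^2*q has shape L^2 M (L != M), so D-series; mu = 8 gives D_8.

Type D8, Milnor number mu = 8.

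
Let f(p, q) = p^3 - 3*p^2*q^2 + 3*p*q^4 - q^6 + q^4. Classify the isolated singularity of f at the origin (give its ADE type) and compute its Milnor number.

Type E6, Milnor number mu = 6.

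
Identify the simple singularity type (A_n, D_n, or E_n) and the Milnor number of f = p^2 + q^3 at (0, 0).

Type A_2, Milnor number mu = 2.

The Hessian of f at 0 is [[2, 0], [0, 0]] with rank 1, so corank 1. A Groebner basis of the Jacobian ideal J(f) in C{p,q} is {q^2, p}; counting standard monomials gives mu = 2. Corank 1: A-series; mu = 2 gives A_2.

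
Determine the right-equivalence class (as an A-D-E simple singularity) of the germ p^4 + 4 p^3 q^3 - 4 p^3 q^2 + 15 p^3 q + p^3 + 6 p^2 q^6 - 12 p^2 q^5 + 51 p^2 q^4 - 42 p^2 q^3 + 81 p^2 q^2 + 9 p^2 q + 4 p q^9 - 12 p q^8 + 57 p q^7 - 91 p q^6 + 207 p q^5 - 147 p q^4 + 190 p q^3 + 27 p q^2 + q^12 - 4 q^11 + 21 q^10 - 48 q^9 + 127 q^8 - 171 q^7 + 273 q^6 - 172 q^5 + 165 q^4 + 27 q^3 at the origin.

E7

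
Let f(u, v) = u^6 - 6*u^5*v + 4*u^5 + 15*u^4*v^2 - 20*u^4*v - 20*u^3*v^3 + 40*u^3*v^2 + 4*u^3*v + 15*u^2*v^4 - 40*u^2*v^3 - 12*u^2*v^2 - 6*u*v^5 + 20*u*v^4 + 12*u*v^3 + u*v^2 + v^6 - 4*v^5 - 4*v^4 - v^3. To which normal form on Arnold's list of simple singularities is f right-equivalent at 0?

The Hessian of f at 0 has rank 0. Corank 2; j^3 = v^2*(u - v) has shape L^2 M (L != M), so D-series; mu = 7 gives D_7.

D7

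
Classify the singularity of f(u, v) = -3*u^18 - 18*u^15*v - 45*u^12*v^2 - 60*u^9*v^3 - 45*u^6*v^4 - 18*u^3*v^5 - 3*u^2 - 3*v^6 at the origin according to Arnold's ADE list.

A_5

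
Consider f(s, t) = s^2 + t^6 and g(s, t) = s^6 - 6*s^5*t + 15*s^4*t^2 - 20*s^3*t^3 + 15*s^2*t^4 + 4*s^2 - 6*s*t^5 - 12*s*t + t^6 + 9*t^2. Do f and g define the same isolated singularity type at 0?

Yes.

The Hessian of f at 0 is [[2, 0], [0, 0]] with rank 1, so corank 1. A Groebner basis of the Jacobian ideal J(f) in C{s,t} is {t^5, s}; counting standard monomials gives mu = 5. Corank 1: A-series; mu = 5 gives A_5. The Hessian of g at 0 is [[8, -12], [-12, 18]] with rank 1, so corank 1. A Groebner basis of the Jacobian ideal J(g) in C{s,t} is {t^5, s - 3*t/2}; counting standard monomials gives mu = 5. Corank 1: A-series; mu = 5 gives A_5. Both have type A_5, hence right-equivalent.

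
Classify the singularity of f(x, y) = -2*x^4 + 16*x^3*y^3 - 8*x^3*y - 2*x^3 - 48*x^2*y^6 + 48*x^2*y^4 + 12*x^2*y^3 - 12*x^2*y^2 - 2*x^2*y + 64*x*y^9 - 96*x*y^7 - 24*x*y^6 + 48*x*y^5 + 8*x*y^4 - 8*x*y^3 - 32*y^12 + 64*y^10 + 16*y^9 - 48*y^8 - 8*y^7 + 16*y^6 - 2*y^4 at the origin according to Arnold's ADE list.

The Hessian of f at 0 has rank 0. Corank 2; j^3 = -2*x^2*(x + y) has shape L^2 M (L != M), so D-series; mu = 5 gives D_5.

D_5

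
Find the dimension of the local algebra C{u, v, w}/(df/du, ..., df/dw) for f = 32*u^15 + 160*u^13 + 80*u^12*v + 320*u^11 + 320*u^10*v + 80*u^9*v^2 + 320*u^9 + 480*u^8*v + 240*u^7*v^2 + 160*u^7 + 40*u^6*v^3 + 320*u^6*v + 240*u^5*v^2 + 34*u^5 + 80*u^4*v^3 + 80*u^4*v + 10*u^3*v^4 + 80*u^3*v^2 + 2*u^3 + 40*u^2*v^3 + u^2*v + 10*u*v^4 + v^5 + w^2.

6

The Hessian of f at 0 is [[0, 0, 0], [0, 0, 0], [0, 0, 2]] with rank 1, so corank 2. A Groebner basis of the Jacobian ideal J(f) in C{u,v,w} is {-u*v/10 + v^4, u*v^2, u^2 + u*v/2, w}; counting standard monomials gives mu = 6. Corank 2; j^3 = u^2*(2*u + v) has shape L^2 M (L != M), so D-series; mu = 6 gives D_6.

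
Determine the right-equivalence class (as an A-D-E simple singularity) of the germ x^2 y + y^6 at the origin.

D_7

The Hessian of f at 0 is [[0, 0], [0, 0]] with rank 0, so corank 2. A Groebner basis of the Jacobian ideal J(f) in C{x,y} is {x^2/6 + y^5, x^3, x*y}; counting standard monomials gives mu = 7. Corank 2; j^3 = x^2*y has shape L^2 M (L != M), so D-series; mu = 7 gives D_7.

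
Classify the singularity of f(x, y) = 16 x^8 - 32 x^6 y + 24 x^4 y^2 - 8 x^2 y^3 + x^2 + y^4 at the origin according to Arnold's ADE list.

The Hessian of f at 0 has rank 1. Corank 1: A-series; mu = 3 gives A_3.

A_3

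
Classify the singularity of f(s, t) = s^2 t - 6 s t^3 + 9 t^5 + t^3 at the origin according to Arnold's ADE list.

D4

The Hessian of f at 0 has rank 0. Corank 2; j^3 = t*(s^2 + t^2) splits into three distinct lines over C (the quadratic factor has nonzero discriminant), so D_4.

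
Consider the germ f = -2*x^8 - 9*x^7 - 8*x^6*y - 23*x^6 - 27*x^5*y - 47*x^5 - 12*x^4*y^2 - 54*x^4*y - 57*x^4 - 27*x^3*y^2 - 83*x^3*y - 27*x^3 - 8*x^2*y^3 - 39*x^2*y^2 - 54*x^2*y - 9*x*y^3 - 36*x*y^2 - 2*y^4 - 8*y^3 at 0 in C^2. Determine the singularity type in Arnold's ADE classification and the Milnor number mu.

Type E_7, Milnor number mu = 7.

The Hessian of f at 0 is [[0, 0], [0, 0]] with rank 0, so corank 2. A Groebner basis of the Jacobian ideal J(f) in C{x,y} is {-19683*x^2/1547 - 26244*x*y/1547 + y^4 - 27*y^3/1547 - 8748*y^2/1547, x^3 + 7506*x^2/1547 + 10008*x*y/1547 + 1406*y^3/4641 + 3336*y^2/1547, x^2*y - 7533*x^2/1547 - 10044*x*y/1547 - 6281*y^3/13923 - 3348*y^2/1547, 810*x^2/221 + x*y^2 + 1080*x*y/221 + 1336*y^3/1989 + 360*y^2/221}; counting standard monomials gives mu = 7. Corank 2; j^3 = -(3*x + 2*y)^3 is a perfect cube, so E-series; the 4-jet and mu = 7 give E_7.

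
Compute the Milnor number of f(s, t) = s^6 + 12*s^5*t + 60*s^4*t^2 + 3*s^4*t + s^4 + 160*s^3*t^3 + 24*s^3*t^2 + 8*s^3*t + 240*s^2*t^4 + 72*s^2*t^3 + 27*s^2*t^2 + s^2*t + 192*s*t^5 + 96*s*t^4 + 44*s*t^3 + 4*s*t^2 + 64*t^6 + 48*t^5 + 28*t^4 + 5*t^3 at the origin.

The Hessian of f at 0 has rank 0. Corank 2; j^3 = t*(s^2 + 4*s*t + 5*t^2) splits into three distinct lines over C (the quadratic factor has nonzero discriminant), so D_4.

4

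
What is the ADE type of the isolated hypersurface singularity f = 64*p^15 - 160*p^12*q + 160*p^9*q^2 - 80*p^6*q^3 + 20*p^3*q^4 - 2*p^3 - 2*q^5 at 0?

E_{8}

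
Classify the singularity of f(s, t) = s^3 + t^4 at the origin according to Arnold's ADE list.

E6

The Hessian of f at 0 is [[0, 0], [0, 0]] with rank 0, so corank 2. A Groebner basis of the Jacobian ideal J(f) in C{s,t} is {t^3, s^2}; counting standard monomials gives mu = 6. Corank 2; j^3 = s^3 is a perfect cube, so E-series; the 4-jet and mu = 6 give E_6.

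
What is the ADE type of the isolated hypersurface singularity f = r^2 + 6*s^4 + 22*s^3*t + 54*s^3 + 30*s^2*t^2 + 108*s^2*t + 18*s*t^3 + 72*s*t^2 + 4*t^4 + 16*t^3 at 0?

E7

The Hessian of f at 0 is [[0, 0, 0], [0, 0, 0], [0, 0, 2]] with rank 1, so corank 2. A Groebner basis of the Jacobian ideal J(f) in C{s,t,r} is {19683*s^2 + 26244*s*t + t^4 + 27*t^3 + 8748*t^2, s^3 + 270*s^2 + 360*s*t + 2*t^3/3 + 120*t^2, s^2*t - 243*s^2 - 324*s*t - 7*t^3/9 - 108*t^2, 162*s^2 + s*t^2 + 216*s*t + 8*t^3/9 + 72*t^2, r}; counting standard monomials gives mu = 7. Corank 2; j^3 = 2*(3*s + 2*t)^3 is a perfect cube, so E-series; the 4-jet and mu = 7 give E_7.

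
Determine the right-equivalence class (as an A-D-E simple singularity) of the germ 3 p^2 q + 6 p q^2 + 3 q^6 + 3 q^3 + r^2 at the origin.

The Hessian of f at 0 is [[0, 0, 0], [0, 0, 0], [0, 0, 2]] with rank 1, so corank 2. A Groebner basis of the Jacobian ideal J(f) in C{p,q,r} is {p^2/6 + q^5 - q^2/6, p^3 + q^3, p*q + q^2, r}; counting standard monomials gives mu = 7. Corank 2; j^3 = 3*q*(p + q)^2 has shape L^2 M (L != M), so D-series; mu = 7 gives D_7.

D7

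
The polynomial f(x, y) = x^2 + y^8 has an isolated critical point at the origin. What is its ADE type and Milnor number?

The Hessian of f at 0 has rank 1. Corank 1: A-series; mu = 7 gives A_7.

Type A7, Milnor number mu = 7.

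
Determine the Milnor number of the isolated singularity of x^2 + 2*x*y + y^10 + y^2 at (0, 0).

The Hessian of f at 0 is [[2, 2], [2, 2]] with rank 1, so corank 1. A Groebner basis of the Jacobian ideal J(f) in C{x,y} is {y^9, x + y}; counting standard monomials gives mu = 9. Corank 1: A-series; mu = 9 gives A_9.

9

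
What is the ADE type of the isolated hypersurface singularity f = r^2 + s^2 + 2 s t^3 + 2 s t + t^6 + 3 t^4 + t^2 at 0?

The Hessian of f at 0 has rank 2. Corank 1: A-series; mu = 3 gives A_3.

A_{3}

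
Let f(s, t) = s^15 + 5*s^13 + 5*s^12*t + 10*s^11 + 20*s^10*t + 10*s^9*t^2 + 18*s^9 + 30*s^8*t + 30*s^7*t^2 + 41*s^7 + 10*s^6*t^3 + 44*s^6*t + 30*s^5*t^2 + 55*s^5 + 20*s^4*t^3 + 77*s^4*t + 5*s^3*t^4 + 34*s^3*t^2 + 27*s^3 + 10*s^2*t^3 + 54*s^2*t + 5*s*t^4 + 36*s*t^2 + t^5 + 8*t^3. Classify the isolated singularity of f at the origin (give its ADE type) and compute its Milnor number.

Type E_{8}, Milnor number mu = 8.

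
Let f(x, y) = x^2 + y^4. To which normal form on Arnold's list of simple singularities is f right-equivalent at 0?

A_3

The Hessian of f at 0 has rank 1. Corank 1: A-series; mu = 3 gives A_3.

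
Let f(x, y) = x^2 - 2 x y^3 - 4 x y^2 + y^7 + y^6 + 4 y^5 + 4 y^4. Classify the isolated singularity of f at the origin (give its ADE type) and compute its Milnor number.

Type A_6, Milnor number mu = 6.

The Hessian of f at 0 has rank 1. Corank 1: A-series; mu = 6 gives A_6.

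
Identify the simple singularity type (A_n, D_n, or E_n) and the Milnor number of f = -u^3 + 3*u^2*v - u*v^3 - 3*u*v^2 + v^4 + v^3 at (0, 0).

Type E7, Milnor number mu = 7.

The Hessian of f at 0 is [[0, 0], [0, 0]] with rank 0, so corank 2. A Groebner basis of the Jacobian ideal J(f) in C{u,v} is {u^3 - 3*u^2*v - 6*u^2 + 12*u*v - 6*v^2, 3*u^2 + u*v^2 - 6*u*v + 3*v^2, 3*u^2 - 6*u*v + v^3 + 3*v^2}; counting standard monomials gives mu = 7. Corank 2; j^3 = -(u - v)^3 is a perfect cube, so E-series; the 4-jet and mu = 7 give E_7.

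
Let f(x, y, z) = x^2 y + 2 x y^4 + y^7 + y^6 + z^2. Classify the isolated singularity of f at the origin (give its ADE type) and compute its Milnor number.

Type D7, Milnor number mu = 7.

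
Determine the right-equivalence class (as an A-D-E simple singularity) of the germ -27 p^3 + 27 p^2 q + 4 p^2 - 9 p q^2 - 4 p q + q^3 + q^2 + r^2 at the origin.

The Hessian of f at 0 has rank 2. Corank 1: A-series; mu = 2 gives A_2.

A_{2}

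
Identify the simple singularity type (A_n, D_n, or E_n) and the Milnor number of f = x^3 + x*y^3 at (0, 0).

Type E7, Milnor number mu = 7.

The Hessian of f at 0 has rank 0. Corank 2; j^3 = x^3 is a perfect cube, so E-series; the 4-jet and mu = 7 give E_7.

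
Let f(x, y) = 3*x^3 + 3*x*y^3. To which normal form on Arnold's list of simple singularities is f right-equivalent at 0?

E_{7}

The Hessian of f at 0 is [[0, 0], [0, 0]] with rank 0, so corank 2. A Groebner basis of the Jacobian ideal J(f) in C{x,y} is {x^3, x*y^2, 3*x^2 + y^3}; counting standard monomials gives mu = 7. Corank 2; j^3 = 3*x^3 is a perfect cube, so E-series; the 4-jet and mu = 7 give E_7.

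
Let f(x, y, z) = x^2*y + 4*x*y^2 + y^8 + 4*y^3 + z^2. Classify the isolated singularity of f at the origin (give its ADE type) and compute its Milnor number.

The Hessian of f at 0 has rank 1. Corank 2; j^3 = y*(x + 2*y)^2 has shape L^2 M (L != M), so D-series; mu = 9 gives D_9.

Type D_{9}, Milnor number mu = 9.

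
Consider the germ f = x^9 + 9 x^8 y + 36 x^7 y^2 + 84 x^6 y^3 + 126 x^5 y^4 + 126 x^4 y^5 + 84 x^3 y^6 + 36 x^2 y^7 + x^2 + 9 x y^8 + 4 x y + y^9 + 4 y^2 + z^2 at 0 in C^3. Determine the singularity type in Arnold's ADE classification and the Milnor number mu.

The Hessian of f at 0 is [[2, 4, 0], [4, 8, 0], [0, 0, 2]] with rank 2, so corank 1. A Groebner basis of the Jacobian ideal J(f) in C{x,y,z} is {y^8, x + 2*y, z}; counting standard monomials gives mu = 8. Corank 1: A-series; mu = 8 gives A_8.

Type A_{8}, Milnor number mu = 8.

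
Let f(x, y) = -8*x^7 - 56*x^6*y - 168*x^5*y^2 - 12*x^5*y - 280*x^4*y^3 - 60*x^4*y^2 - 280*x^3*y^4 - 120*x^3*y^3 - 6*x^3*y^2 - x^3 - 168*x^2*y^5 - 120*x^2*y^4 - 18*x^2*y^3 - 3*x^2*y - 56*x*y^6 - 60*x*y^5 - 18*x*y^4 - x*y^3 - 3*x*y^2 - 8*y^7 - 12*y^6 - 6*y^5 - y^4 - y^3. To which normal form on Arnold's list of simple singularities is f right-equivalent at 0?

E7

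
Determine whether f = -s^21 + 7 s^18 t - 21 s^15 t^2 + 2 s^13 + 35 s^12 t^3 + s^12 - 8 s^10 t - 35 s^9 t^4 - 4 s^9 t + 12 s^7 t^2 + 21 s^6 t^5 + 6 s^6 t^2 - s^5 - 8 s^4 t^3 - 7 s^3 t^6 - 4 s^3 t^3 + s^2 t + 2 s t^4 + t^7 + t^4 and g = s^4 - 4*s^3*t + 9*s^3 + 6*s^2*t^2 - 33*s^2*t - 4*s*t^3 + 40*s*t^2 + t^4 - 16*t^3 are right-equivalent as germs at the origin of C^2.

Yes.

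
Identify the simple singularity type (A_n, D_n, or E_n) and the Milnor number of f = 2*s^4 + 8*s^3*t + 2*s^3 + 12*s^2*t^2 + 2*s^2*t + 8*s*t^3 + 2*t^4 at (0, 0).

Type D_5, Milnor number mu = 5.

The Hessian of f at 0 is [[0, 0], [0, 0]] with rank 0, so corank 2. A Groebner basis of the Jacobian ideal J(f) in C{s,t} is {s*t^2, -s*t/4 + t^3, s^2 + s*t}; counting standard monomials gives mu = 5. Corank 2; j^3 = 2*s^2*(s + t) has shape L^2 M (L != M), so D-series; mu = 5 gives D_5.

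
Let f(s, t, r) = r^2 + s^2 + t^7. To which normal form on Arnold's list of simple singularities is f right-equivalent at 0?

A6

The Hessian of f at 0 has rank 2. Corank 1: A-series; mu = 6 gives A_6.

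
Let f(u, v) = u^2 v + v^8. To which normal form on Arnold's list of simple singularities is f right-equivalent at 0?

D_9

The Hessian of f at 0 has rank 0. Corank 2; j^3 = u^2*v has shape L^2 M (L != M), so D-series; mu = 9 gives D_9.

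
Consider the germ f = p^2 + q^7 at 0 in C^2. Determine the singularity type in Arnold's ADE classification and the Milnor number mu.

Type A_{6}, Milnor number mu = 6.

The Hessian of f at 0 is [[2, 0], [0, 0]] with rank 1, so corank 1. A Groebner basis of the Jacobian ideal J(f) in C{p,q} is {q^6, p}; counting standard monomials gives mu = 6. Corank 1: A-series; mu = 6 gives A_6.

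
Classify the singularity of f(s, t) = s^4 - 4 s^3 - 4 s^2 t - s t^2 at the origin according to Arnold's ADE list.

The Hessian of f at 0 has rank 0. Corank 2; j^3 = -s*(2*s + t)^2 has shape L^2 M (L != M), so D-series; mu = 5 gives D_5.

D_5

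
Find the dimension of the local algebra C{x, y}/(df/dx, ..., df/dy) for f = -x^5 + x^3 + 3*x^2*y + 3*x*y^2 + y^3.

8

The Hessian of f at 0 has rank 0. Corank 2; j^3 = (x + y)^3 is a perfect cube, so E-series; the 5-jet and mu = 8 give E_8.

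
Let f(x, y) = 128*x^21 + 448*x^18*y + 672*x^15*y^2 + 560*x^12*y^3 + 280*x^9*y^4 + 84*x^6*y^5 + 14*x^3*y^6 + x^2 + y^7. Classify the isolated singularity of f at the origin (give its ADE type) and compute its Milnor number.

Type A_6, Milnor number mu = 6.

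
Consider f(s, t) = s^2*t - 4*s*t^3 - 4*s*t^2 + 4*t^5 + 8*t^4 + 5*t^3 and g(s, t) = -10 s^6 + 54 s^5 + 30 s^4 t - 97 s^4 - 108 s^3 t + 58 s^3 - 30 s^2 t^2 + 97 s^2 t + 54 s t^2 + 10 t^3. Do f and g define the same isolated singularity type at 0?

Yes.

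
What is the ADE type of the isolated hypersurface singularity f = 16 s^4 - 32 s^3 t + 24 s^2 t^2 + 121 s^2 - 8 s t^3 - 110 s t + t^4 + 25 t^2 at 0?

The Hessian of f at 0 is [[242, -110], [-110, 50]] with rank 1, so corank 1. A Groebner basis of the Jacobian ideal J(f) in C{s,t} is {t^3, s - 5*t/11}; counting standard monomials gives mu = 3. Corank 1: A-series; mu = 3 gives A_3.

A_{3}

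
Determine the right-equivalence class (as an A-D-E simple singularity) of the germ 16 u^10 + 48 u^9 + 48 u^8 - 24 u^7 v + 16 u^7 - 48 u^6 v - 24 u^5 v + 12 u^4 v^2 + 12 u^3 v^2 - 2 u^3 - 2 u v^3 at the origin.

E_7

The Hessian of f at 0 has rank 0. Corank 2; j^3 = -2*u^3 is a perfect cube, so E-series; the 4-jet and mu = 7 give E_7.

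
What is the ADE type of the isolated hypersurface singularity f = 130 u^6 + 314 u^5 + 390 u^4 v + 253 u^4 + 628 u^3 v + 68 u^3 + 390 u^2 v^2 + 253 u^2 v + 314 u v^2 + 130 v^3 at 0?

The Hessian of f at 0 has rank 0. Corank 2; j^3 = (4*u + 5*v)*(17*u^2 + 42*u*v + 26*v^2) splits into three distinct lines over C (the quadratic factor has nonzero discriminant), so D_4.

D_{4}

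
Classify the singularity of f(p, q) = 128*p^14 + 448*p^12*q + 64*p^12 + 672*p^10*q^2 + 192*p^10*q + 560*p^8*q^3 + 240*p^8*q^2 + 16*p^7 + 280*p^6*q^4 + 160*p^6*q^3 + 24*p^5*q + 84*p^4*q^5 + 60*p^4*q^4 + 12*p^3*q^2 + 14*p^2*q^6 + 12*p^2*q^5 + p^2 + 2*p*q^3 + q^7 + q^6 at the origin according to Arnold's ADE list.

A6

The Hessian of f at 0 has rank 1. Corank 1: A-series; mu = 6 gives A_6.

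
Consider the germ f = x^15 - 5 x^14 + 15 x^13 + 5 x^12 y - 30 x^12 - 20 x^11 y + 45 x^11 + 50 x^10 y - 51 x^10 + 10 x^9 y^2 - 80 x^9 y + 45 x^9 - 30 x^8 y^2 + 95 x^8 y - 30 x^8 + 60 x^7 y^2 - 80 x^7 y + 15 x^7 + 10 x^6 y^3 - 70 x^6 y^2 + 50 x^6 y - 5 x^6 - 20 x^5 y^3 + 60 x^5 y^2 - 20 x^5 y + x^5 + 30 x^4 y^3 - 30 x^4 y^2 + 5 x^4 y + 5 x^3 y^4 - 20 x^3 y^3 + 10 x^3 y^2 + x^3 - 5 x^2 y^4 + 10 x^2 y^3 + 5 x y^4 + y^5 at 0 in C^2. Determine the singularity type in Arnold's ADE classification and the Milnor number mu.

Type E8, Milnor number mu = 8.

The Hessian of f at 0 is [[0, 0], [0, 0]] with rank 0, so corank 2. A Groebner basis of the Jacobian ideal J(f) in C{x,y} is {y^5, x*y^3 + y^4/4, x^2}; counting standard monomials gives mu = 8. Corank 2; j^3 = x^3 is a perfect cube, so E-series; the 5-jet and mu = 8 give E_8.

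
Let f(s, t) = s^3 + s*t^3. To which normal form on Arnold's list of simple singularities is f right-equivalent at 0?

The Hessian of f at 0 has rank 0. Corank 2; j^3 = s^3 is a perfect cube, so E-series; the 4-jet and mu = 7 give E_7.

E_7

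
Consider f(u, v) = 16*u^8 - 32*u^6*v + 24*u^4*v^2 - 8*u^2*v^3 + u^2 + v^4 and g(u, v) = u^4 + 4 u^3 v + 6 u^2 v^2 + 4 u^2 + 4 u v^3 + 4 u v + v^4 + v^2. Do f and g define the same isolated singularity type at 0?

The Hessian of f at 0 is [[2, 0], [0, 0]] with rank 1, so corank 1. A Groebner basis of the Jacobian ideal J(f) in C{u,v} is {v^3, u}; counting standard monomials gives mu = 3. Corank 1: A-series; mu = 3 gives A_3. The Hessian of g at 0 is [[8, 4], [4, 2]] with rank 1, so corank 1. A Groebner basis of the Jacobian ideal J(g) in C{u,v} is {v^3, u + v/2}; counting standard monomials gives mu = 3. Corank 1: A-series; mu = 3 gives A_3. Both have type A_3, hence right-equivalent.

Yes.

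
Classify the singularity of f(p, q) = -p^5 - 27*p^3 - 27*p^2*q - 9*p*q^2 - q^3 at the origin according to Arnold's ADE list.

E_8

The Hessian of f at 0 is [[0, 0], [0, 0]] with rank 0, so corank 2. A Groebner basis of the Jacobian ideal J(f) in C{p,q} is {q^5, p*q^3 + q^4/4, p^2 + 2*p*q/3 + q^2/9}; counting standard monomials gives mu = 8. Corank 2; j^3 = -(3*p + q)^3 is a perfect cube, so E-series; the 5-jet and mu = 8 give E_8.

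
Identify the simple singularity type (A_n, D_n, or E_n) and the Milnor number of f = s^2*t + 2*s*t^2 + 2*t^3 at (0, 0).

Type D_4, Milnor number mu = 4.

The Hessian of f at 0 has rank 0. Corank 2; j^3 = t*(s^2 + 2*s*t + 2*t^2) splits into three distinct lines over C (the quadratic factor has nonzero discriminant), so D_4.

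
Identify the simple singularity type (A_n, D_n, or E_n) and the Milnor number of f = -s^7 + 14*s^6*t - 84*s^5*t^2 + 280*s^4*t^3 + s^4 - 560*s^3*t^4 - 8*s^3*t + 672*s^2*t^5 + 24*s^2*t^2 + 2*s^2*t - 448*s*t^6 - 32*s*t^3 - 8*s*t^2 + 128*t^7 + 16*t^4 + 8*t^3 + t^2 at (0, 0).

Type A_6, Milnor number mu = 6.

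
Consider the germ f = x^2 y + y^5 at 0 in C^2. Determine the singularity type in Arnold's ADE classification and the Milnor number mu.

Type D_6, Milnor number mu = 6.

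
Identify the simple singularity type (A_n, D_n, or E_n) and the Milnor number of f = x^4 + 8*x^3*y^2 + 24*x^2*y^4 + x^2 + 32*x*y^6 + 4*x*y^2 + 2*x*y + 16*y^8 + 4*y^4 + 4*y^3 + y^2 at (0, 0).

The Hessian of f at 0 has rank 1. Corank 1: A-series; mu = 3 gives A_3.

Type A3, Milnor number mu = 3.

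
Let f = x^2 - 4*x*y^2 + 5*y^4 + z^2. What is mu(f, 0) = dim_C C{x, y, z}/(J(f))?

3

The Hessian of f at 0 is [[2, 0, 0], [0, 0, 0], [0, 0, 2]] with rank 2, so corank 1. A Groebner basis of the Jacobian ideal J(f) in C{x,y,z} is {x^2, x*y, -x/2 + y^2, z}; counting standard monomials gives mu = 3. Corank 1: A-series; mu = 3 gives A_3.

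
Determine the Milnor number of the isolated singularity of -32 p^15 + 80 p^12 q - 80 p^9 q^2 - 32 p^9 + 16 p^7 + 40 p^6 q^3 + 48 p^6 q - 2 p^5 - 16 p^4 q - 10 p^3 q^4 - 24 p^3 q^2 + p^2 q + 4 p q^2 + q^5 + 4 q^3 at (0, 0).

6

The Hessian of f at 0 has rank 0. Corank 2; j^3 = q*(p + 2*q)^2 has shape L^2 M (L != M), so D-series; mu = 6 gives D_6.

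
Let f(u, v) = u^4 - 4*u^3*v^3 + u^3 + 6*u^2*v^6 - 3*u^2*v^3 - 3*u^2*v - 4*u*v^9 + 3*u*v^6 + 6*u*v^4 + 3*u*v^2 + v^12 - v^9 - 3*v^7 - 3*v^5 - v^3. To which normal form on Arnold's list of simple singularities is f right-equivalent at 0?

E6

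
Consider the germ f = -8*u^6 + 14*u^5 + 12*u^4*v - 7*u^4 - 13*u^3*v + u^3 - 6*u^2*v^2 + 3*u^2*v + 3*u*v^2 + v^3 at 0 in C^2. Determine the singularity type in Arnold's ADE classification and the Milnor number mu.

The Hessian of f at 0 has rank 0. Corank 2; j^3 = (u + v)^3 is a perfect cube, so E-series; the 4-jet and mu = 7 give E_7.

Type E_7, Milnor number mu = 7.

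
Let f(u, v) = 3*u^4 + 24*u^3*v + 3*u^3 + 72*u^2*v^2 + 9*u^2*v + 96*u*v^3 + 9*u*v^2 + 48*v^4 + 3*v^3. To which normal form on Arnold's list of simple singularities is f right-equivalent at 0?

E_6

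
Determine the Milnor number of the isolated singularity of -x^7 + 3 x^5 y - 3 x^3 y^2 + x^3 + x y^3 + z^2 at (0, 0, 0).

7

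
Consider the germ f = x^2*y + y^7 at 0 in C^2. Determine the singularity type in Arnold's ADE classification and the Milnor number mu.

The Hessian of f at 0 has rank 0. Corank 2; j^3 = x^2*y has shape L^2 M (L != M), so D-series; mu = 8 gives D_8.

Type D8, Milnor number mu = 8.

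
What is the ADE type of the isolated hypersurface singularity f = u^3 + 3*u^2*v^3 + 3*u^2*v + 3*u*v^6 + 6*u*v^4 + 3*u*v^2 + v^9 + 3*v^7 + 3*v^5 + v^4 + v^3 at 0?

E6

The Hessian of f at 0 is [[0, 0], [0, 0]] with rank 0, so corank 2. A Groebner basis of the Jacobian ideal J(f) in C{u,v} is {v^3, u^2 + 2*u*v + v^2}; counting standard monomials gives mu = 6. Corank 2; j^3 = (u + v)^3 is a perfect cube, so E-series; the 4-jet and mu = 6 give E_6.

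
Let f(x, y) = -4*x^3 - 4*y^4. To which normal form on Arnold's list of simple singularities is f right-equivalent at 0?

E_6

The Hessian of f at 0 has rank 0. Corank 2; j^3 = -4*x^3 is a perfect cube, so E-series; the 4-jet and mu = 6 give E_6.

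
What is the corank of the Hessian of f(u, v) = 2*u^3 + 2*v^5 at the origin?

Hessian at 0 has rank 0.

2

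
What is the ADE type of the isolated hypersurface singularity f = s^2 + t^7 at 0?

A6

The Hessian of f at 0 has rank 1. Corank 1: A-series; mu = 6 gives A_6.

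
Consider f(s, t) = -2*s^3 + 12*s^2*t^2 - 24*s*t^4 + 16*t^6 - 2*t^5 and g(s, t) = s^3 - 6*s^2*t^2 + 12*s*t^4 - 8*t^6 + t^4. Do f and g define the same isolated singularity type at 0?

The Hessian of f at 0 has rank 0. Corank 2; j^3 = -2*s^3 is a perfect cube, so E-series; the 5-jet and mu = 8 give E_8. The Hessian of g at 0 has rank 0. Corank 2; j^3 = s^3 is a perfect cube, so E-series; the 4-jet and mu = 6 give E_6. f is E_8 but g is E_6, hence not right-equivalent.

No.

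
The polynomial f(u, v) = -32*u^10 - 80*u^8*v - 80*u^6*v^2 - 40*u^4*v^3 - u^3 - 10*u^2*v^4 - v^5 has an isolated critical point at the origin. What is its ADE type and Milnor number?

Type E_8, Milnor number mu = 8.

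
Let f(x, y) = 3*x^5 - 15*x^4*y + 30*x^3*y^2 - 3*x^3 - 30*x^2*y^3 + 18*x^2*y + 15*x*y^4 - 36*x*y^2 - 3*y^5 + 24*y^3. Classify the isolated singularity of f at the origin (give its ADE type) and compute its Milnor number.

The Hessian of f at 0 is [[0, 0], [0, 0]] with rank 0, so corank 2. A Groebner basis of the Jacobian ideal J(f) in C{x,y} is {y^5, x*y^3 - 7*y^4/4, x^2 - 4*x*y + 4*y^2}; counting standard monomials gives mu = 8. Corank 2; j^3 = -3*(x - 2*y)^3 is a perfect cube, so E-series; the 5-jet and mu = 8 give E_8.

Type E_{8}, Milnor number mu = 8.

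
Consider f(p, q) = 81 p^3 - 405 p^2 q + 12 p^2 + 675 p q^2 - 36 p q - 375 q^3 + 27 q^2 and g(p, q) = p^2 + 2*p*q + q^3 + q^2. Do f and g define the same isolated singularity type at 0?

The Hessian of f at 0 is [[24, -36], [-36, 54]] with rank 1, so corank 1. A Groebner basis of the Jacobian ideal J(f) in C{p,q} is {q^2, p - 3*q/2}; counting standard monomials gives mu = 2. Corank 1: A-series; mu = 2 gives A_2. The Hessian of g at 0 is [[2, 2], [2, 2]] with rank 1, so corank 1. A Groebner basis of the Jacobian ideal J(g) in C{p,q} is {q^2, p + q}; counting standard monomials gives mu = 2. Corank 1: A-series; mu = 2 gives A_2. Both have type A_2, hence right-equivalent.

Yes.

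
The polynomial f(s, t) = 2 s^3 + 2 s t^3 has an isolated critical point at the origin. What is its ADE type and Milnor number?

Type E7, Milnor number mu = 7.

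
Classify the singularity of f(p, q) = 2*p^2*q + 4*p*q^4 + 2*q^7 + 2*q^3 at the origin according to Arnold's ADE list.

D4

The Hessian of f at 0 has rank 0. Corank 2; j^3 = 2*q*(p^2 + q^2) splits into three distinct lines over C (the quadratic factor has nonzero discriminant), so D_4.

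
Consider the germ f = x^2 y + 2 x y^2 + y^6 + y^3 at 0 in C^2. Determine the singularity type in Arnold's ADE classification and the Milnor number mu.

Type D7, Milnor number mu = 7.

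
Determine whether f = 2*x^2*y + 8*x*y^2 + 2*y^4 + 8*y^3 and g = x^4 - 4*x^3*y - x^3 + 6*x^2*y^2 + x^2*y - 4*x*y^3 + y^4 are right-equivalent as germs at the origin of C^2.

Yes.

The Hessian of f at 0 has rank 0. Corank 2; j^3 = 2*y*(x + 2*y)^2 has shape L^2 M (L != M), so D-series; mu = 5 gives D_5. The Hessian of g at 0 has rank 0. Corank 2; j^3 = -x^2*(x - y) has shape L^2 M (L != M), so D-series; mu = 5 gives D_5. Both have type D_5, hence right-equivalent.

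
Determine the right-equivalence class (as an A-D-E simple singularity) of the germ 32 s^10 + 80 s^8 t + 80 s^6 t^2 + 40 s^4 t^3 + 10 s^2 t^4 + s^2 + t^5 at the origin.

A_4

The Hessian of f at 0 has rank 1. Corank 1: A-series; mu = 4 gives A_4.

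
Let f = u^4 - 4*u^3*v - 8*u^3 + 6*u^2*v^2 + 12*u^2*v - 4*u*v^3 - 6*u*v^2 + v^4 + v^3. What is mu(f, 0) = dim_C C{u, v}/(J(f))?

The Hessian of f at 0 is [[0, 0], [0, 0]] with rank 0, so corank 2. A Groebner basis of the Jacobian ideal J(f) in C{u,v} is {v^4, u*v^2 - 2*v^3/3, u^2 - u*v + v^2/4}; counting standard monomials gives mu = 6. Corank 2; j^3 = -(2*u - v)^3 is a perfect cube, so E-series; the 4-jet and mu = 6 give E_6.

6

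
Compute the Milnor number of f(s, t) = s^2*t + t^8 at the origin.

The Hessian of f at 0 has rank 0. Corank 2; j^3 = s^2*t has shape L^2 M (L != M), so D-series; mu = 9 gives D_9.

9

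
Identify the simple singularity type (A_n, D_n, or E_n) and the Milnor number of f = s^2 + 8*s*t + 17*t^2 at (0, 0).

Type A_{1}, Milnor number mu = 1.

The Hessian of f at 0 has rank 2. Corank 0: nondegenerate Morse point, so A_1.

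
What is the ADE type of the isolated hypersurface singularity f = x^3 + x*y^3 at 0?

The Hessian of f at 0 has rank 0. Corank 2; j^3 = x^3 is a perfect cube, so E-series; the 4-jet and mu = 7 give E_7.

E_7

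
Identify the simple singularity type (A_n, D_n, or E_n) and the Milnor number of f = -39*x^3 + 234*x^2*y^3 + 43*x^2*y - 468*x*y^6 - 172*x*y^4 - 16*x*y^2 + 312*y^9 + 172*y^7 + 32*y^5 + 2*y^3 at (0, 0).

Type D_{4}, Milnor number mu = 4.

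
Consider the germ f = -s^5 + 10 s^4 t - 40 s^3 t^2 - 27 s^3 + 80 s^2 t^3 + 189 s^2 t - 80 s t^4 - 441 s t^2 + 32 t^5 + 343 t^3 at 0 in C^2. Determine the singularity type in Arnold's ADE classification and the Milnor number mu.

Type E8, Milnor number mu = 8.

The Hessian of f at 0 has rank 0. Corank 2; j^3 = -(3*s - 7*t)^3 is a perfect cube, so E-series; the 5-jet and mu = 8 give E_8.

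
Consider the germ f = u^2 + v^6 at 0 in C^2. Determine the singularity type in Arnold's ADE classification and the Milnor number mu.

Type A_5, Milnor number mu = 5.

The Hessian of f at 0 is [[2, 0], [0, 0]] with rank 1, so corank 1. A Groebner basis of the Jacobian ideal J(f) in C{u,v} is {v^5, u}; counting standard monomials gives mu = 5. Corank 1: A-series; mu = 5 gives A_5.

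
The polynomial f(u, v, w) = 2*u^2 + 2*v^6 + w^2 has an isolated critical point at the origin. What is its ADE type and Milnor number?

Type A_5, Milnor number mu = 5.

The Hessian of f at 0 is [[4, 0, 0], [0, 0, 0], [0, 0, 2]] with rank 2, so corank 1. A Groebner basis of the Jacobian ideal J(f) in C{u,v,w} is {v^5, u, w}; counting standard monomials gives mu = 5. Corank 1: A-series; mu = 5 gives A_5.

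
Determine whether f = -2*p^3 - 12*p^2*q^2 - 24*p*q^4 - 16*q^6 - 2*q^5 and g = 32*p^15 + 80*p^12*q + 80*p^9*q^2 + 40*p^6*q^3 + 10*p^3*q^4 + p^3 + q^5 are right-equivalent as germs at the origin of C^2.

The Hessian of f at 0 is [[0, 0], [0, 0]] with rank 0, so corank 2. A Groebner basis of the Jacobian ideal J(f) in C{p,q} is {q^4, p^3, p^2/4 + p*q^2}; counting standard monomials gives mu = 8. Corank 2; j^3 = -2*p^3 is a perfect cube, so E-series; the 5-jet and mu = 8 give E_8. The Hessian of g at 0 is [[0, 0], [0, 0]] with rank 0, so corank 2. A Groebner basis of the Jacobian ideal J(g) in C{p,q} is {q^4, p^2}; counting standard monomials gives mu = 8. Corank 2; j^3 = p^3 is a perfect cube, so E-series; the 5-jet and mu = 8 give E_8. Both have type E_8, hence right-equivalent.

Yes.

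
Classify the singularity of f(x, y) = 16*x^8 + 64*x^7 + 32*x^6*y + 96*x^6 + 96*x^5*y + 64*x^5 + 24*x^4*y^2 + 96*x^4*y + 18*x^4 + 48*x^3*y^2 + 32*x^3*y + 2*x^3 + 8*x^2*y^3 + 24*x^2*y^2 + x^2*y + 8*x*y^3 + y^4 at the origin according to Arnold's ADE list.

D_5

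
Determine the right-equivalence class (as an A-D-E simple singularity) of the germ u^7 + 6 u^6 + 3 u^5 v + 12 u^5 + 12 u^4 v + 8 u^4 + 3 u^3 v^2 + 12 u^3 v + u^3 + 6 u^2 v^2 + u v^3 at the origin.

The Hessian of f at 0 has rank 0. Corank 2; j^3 = u^3 is a perfect cube, so E-series; the 4-jet and mu = 7 give E_7.

E7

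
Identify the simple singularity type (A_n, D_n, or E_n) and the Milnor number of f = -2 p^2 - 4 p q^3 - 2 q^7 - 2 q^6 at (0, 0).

The Hessian of f at 0 is [[-4, 0], [0, 0]] with rank 1, so corank 1. A Groebner basis of the Jacobian ideal J(f) in C{p,q} is {p + q^3, p^2}; counting standard monomials gives mu = 6. Corank 1: A-series; mu = 6 gives A_6.

Type A6, Milnor number mu = 6.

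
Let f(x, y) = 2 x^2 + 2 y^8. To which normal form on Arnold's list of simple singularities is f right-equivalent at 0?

The Hessian of f at 0 is [[4, 0], [0, 0]] with rank 1, so corank 1. A Groebner basis of the Jacobian ideal J(f) in C{x,y} is {y^7, x}; counting standard monomials gives mu = 7. Corank 1: A-series; mu = 7 gives A_7.

A_7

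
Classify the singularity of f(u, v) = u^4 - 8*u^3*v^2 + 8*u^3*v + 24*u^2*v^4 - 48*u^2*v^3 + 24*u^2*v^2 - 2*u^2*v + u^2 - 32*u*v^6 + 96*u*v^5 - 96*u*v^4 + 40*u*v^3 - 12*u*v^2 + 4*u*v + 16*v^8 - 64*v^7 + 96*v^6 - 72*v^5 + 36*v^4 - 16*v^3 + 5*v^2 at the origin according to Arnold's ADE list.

The Hessian of f at 0 has rank 2. Corank 0: nondegenerate Morse point, so A_1.

A_1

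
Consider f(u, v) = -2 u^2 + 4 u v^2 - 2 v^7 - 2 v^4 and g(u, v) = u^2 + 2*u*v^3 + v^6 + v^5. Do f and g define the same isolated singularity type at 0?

The Hessian of f at 0 has rank 1. Corank 1: A-series; mu = 6 gives A_6. The Hessian of g at 0 has rank 1. Corank 1: A-series; mu = 4 gives A_4. f is A_6 but g is A_4, hence not right-equivalent.

No.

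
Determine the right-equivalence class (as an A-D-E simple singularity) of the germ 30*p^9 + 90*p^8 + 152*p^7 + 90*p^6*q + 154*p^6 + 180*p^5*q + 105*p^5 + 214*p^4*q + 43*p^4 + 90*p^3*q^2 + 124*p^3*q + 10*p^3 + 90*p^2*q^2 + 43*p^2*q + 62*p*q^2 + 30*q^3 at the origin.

The Hessian of f at 0 has rank 0. Corank 2; j^3 = (2*p + 3*q)*(5*p^2 + 14*p*q + 10*q^2) splits into three distinct lines over C (the quadratic factor has nonzero discriminant), so D_4.

D4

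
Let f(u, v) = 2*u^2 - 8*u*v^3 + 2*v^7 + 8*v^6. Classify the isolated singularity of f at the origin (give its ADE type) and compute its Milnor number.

The Hessian of f at 0 is [[4, 0], [0, 0]] with rank 1, so corank 1. A Groebner basis of the Jacobian ideal J(f) in C{u,v} is {-u/2 + v^3, u^2}; counting standard monomials gives mu = 6. Corank 1: A-series; mu = 6 gives A_6.

Type A6, Milnor number mu = 6.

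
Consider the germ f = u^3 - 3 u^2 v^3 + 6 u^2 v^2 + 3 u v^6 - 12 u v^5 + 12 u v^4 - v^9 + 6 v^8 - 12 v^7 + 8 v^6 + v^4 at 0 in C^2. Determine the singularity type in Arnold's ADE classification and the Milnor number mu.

Type E_{6}, Milnor number mu = 6.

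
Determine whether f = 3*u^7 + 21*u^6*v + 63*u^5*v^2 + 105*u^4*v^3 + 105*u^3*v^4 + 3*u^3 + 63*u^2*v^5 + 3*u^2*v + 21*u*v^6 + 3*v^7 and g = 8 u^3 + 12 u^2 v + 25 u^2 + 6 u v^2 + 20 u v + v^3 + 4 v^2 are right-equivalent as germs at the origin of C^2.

No.

The Hessian of f at 0 is [[0, 0], [0, 0]] with rank 0, so corank 2. A Groebner basis of the Jacobian ideal J(f) in C{u,v} is {-u*v/7 + v^6, u*v^2, u^2 + u*v}; counting standard monomials gives mu = 8. Corank 2; j^3 = 3*u^2*(u + v) has shape L^2 M (L != M), so D-series; mu = 8 gives D_8. The Hessian of g at 0 is [[50, 20], [20, 8]] with rank 1, so corank 1. A Groebner basis of the Jacobian ideal J(g) in C{u,v} is {v^2, u + 2*v/5}; counting standard monomials gives mu = 2. Corank 1: A-series; mu = 2 gives A_2. f is D_8 but g is A_2, hence not right-equivalent.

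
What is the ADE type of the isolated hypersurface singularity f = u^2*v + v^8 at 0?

D_9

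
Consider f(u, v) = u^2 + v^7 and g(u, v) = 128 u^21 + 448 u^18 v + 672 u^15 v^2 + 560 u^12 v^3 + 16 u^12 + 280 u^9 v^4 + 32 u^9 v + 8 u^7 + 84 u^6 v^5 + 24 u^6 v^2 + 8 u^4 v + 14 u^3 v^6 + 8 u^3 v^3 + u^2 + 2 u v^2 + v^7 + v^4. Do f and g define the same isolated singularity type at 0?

The Hessian of f at 0 is [[2, 0], [0, 0]] with rank 1, so corank 1. A Groebner basis of the Jacobian ideal J(f) in C{u,v} is {v^6, u}; counting standard monomials gives mu = 6. Corank 1: A-series; mu = 6 gives A_6. The Hessian of g at 0 is [[2, 0], [0, 0]] with rank 1, so corank 1. A Groebner basis of the Jacobian ideal J(g) in C{u,v} is {u^3, u + v^2}; counting standard monomials gives mu = 6. Corank 1: A-series; mu = 6 gives A_6. Both have type A_6, hence right-equivalent.

Yes.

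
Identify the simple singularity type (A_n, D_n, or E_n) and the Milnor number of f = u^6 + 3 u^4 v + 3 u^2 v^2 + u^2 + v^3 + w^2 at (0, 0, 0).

Type A_{2}, Milnor number mu = 2.

The Hessian of f at 0 has rank 2. Corank 1: A-series; mu = 2 gives A_2.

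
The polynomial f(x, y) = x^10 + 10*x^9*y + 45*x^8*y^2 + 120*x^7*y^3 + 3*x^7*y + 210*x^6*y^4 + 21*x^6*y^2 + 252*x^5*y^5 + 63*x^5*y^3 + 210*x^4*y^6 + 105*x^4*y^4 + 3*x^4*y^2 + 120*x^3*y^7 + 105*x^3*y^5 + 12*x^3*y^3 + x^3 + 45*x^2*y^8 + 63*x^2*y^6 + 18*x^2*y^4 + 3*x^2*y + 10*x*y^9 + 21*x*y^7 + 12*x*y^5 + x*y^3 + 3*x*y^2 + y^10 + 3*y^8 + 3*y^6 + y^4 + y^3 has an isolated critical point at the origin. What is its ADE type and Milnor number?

The Hessian of f at 0 has rank 0. Corank 2; j^3 = (x + y)^3 is a perfect cube, so E-series; the 4-jet and mu = 7 give E_7.

Type E7, Milnor number mu = 7.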